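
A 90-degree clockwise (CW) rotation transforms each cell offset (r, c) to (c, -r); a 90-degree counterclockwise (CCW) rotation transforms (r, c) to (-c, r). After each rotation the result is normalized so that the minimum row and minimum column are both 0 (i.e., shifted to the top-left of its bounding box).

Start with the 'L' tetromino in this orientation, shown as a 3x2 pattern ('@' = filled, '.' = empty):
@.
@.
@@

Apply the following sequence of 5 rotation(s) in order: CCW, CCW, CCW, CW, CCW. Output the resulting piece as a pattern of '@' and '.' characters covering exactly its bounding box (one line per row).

Start:
@.
@.
@@
After rotation 1 (CCW):
..@
@@@
After rotation 2 (CCW):
@@
.@
.@
After rotation 3 (CCW):
@@@
@..
After rotation 4 (CW):
@@
.@
.@
After rotation 5 (CCW):
@@@
@..

Answer: @@@
@..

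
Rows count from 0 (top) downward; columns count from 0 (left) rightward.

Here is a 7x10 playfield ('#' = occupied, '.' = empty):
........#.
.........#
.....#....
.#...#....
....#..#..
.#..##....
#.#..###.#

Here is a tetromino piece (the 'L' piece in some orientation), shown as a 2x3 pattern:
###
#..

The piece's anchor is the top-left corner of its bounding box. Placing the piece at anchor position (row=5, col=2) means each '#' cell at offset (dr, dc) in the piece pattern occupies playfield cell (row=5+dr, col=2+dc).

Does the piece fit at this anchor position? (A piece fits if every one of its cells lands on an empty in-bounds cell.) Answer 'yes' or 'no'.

Check each piece cell at anchor (5, 2):
  offset (0,0) -> (5,2): empty -> OK
  offset (0,1) -> (5,3): empty -> OK
  offset (0,2) -> (5,4): occupied ('#') -> FAIL
  offset (1,0) -> (6,2): occupied ('#') -> FAIL
All cells valid: no

Answer: no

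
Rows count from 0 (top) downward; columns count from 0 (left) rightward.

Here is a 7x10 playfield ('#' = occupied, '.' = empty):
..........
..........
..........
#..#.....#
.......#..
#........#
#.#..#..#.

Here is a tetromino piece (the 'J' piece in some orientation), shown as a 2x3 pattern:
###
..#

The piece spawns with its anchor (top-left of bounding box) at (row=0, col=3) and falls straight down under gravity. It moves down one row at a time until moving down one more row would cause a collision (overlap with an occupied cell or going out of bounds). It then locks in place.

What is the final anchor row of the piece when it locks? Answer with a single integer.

Spawn at (row=0, col=3). Try each row:
  row 0: fits
  row 1: fits
  row 2: fits
  row 3: blocked -> lock at row 2

Answer: 2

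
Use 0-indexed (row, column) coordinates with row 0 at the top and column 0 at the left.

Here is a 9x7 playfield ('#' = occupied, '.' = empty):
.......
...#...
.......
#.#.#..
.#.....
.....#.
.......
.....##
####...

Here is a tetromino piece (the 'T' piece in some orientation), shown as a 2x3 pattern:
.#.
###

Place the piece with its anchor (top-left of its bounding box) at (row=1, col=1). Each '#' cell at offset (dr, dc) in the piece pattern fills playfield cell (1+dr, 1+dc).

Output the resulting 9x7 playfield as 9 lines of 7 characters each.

Answer: .......
..##...
.###...
#.#.#..
.#.....
.....#.
.......
.....##
####...

Derivation:
Fill (1+0,1+1) = (1,2)
Fill (1+1,1+0) = (2,1)
Fill (1+1,1+1) = (2,2)
Fill (1+1,1+2) = (2,3)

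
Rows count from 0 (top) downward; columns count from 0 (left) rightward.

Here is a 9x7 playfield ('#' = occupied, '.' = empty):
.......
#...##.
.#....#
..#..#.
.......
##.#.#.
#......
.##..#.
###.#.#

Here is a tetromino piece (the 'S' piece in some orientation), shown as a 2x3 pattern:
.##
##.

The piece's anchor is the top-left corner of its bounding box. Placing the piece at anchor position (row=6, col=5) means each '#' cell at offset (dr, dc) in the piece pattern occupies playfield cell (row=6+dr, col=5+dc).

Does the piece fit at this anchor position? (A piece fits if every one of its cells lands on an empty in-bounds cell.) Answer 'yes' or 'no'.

Answer: no

Derivation:
Check each piece cell at anchor (6, 5):
  offset (0,1) -> (6,6): empty -> OK
  offset (0,2) -> (6,7): out of bounds -> FAIL
  offset (1,0) -> (7,5): occupied ('#') -> FAIL
  offset (1,1) -> (7,6): empty -> OK
All cells valid: no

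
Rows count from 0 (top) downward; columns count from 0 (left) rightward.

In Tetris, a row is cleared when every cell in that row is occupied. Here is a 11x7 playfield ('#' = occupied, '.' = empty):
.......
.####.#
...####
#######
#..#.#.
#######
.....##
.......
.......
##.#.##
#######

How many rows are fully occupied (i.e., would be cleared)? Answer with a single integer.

Check each row:
  row 0: 7 empty cells -> not full
  row 1: 2 empty cells -> not full
  row 2: 3 empty cells -> not full
  row 3: 0 empty cells -> FULL (clear)
  row 4: 4 empty cells -> not full
  row 5: 0 empty cells -> FULL (clear)
  row 6: 5 empty cells -> not full
  row 7: 7 empty cells -> not full
  row 8: 7 empty cells -> not full
  row 9: 2 empty cells -> not full
  row 10: 0 empty cells -> FULL (clear)
Total rows cleared: 3

Answer: 3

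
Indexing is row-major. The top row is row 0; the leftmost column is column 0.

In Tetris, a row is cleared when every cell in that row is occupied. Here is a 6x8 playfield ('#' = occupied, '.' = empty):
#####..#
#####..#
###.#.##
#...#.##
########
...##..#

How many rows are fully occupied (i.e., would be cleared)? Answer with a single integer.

Answer: 1

Derivation:
Check each row:
  row 0: 2 empty cells -> not full
  row 1: 2 empty cells -> not full
  row 2: 2 empty cells -> not full
  row 3: 4 empty cells -> not full
  row 4: 0 empty cells -> FULL (clear)
  row 5: 5 empty cells -> not full
Total rows cleared: 1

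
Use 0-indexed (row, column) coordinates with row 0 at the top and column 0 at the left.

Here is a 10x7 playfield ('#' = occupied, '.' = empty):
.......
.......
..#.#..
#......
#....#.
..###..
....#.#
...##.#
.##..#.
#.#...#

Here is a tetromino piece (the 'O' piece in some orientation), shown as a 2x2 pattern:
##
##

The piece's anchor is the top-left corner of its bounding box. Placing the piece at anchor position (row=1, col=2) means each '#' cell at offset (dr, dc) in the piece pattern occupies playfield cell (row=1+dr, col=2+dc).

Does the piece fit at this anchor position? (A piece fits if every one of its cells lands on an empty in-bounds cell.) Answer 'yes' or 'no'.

Check each piece cell at anchor (1, 2):
  offset (0,0) -> (1,2): empty -> OK
  offset (0,1) -> (1,3): empty -> OK
  offset (1,0) -> (2,2): occupied ('#') -> FAIL
  offset (1,1) -> (2,3): empty -> OK
All cells valid: no

Answer: no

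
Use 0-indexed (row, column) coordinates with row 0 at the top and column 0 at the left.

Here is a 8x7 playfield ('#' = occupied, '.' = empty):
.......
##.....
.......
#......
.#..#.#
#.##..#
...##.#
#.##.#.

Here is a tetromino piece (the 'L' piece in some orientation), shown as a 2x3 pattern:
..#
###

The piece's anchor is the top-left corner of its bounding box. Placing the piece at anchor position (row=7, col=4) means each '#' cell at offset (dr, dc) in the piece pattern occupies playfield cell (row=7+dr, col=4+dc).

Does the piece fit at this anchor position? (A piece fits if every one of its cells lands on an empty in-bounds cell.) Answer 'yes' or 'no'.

Check each piece cell at anchor (7, 4):
  offset (0,2) -> (7,6): empty -> OK
  offset (1,0) -> (8,4): out of bounds -> FAIL
  offset (1,1) -> (8,5): out of bounds -> FAIL
  offset (1,2) -> (8,6): out of bounds -> FAIL
All cells valid: no

Answer: no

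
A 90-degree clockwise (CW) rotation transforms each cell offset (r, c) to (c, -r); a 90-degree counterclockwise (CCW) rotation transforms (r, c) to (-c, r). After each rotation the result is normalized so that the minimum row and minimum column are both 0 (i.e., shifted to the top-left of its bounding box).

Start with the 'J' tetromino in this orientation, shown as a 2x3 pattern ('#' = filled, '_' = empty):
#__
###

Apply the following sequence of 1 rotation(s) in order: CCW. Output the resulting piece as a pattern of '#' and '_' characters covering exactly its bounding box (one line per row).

Answer: _#
_#
##

Derivation:
Start:
#__
###
After rotation 1 (CCW):
_#
_#
##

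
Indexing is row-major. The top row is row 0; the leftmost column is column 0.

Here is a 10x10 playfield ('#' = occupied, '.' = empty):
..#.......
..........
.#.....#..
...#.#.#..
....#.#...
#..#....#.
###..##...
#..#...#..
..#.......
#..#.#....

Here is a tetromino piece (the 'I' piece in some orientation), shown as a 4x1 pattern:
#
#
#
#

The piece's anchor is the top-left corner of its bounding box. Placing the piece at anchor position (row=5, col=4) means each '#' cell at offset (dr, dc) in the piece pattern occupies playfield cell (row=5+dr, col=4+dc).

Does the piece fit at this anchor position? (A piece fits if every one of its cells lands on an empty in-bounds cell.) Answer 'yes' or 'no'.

Answer: yes

Derivation:
Check each piece cell at anchor (5, 4):
  offset (0,0) -> (5,4): empty -> OK
  offset (1,0) -> (6,4): empty -> OK
  offset (2,0) -> (7,4): empty -> OK
  offset (3,0) -> (8,4): empty -> OK
All cells valid: yes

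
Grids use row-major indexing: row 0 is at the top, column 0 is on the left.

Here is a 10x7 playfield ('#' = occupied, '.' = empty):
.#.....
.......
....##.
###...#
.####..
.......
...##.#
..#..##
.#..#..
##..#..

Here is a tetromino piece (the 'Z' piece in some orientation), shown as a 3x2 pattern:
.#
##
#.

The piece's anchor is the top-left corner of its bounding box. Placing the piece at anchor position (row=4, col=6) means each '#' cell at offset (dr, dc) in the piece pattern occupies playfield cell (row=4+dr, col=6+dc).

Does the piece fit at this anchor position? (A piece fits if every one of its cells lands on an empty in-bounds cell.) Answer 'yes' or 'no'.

Check each piece cell at anchor (4, 6):
  offset (0,1) -> (4,7): out of bounds -> FAIL
  offset (1,0) -> (5,6): empty -> OK
  offset (1,1) -> (5,7): out of bounds -> FAIL
  offset (2,0) -> (6,6): occupied ('#') -> FAIL
All cells valid: no

Answer: no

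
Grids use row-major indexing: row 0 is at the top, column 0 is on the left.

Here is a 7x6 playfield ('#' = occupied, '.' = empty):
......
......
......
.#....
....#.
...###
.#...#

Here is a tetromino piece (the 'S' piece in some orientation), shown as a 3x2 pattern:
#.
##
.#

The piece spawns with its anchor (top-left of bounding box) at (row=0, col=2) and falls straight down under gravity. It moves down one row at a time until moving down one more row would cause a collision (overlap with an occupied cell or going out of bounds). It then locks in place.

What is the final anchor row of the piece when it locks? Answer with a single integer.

Answer: 2

Derivation:
Spawn at (row=0, col=2). Try each row:
  row 0: fits
  row 1: fits
  row 2: fits
  row 3: blocked -> lock at row 2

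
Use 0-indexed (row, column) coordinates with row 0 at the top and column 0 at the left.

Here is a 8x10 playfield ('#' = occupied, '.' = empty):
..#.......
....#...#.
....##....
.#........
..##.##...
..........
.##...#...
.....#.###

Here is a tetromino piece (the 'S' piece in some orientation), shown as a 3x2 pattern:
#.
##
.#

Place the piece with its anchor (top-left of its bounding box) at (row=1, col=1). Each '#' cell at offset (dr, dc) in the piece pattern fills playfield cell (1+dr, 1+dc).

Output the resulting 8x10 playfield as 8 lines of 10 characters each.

Fill (1+0,1+0) = (1,1)
Fill (1+1,1+0) = (2,1)
Fill (1+1,1+1) = (2,2)
Fill (1+2,1+1) = (3,2)

Answer: ..#.......
.#..#...#.
.##.##....
.##.......
..##.##...
..........
.##...#...
.....#.###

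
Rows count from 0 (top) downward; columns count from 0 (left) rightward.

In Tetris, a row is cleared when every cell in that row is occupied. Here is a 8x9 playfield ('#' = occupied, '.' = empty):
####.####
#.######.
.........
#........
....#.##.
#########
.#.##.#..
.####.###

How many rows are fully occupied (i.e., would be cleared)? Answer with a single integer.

Answer: 1

Derivation:
Check each row:
  row 0: 1 empty cell -> not full
  row 1: 2 empty cells -> not full
  row 2: 9 empty cells -> not full
  row 3: 8 empty cells -> not full
  row 4: 6 empty cells -> not full
  row 5: 0 empty cells -> FULL (clear)
  row 6: 5 empty cells -> not full
  row 7: 2 empty cells -> not full
Total rows cleared: 1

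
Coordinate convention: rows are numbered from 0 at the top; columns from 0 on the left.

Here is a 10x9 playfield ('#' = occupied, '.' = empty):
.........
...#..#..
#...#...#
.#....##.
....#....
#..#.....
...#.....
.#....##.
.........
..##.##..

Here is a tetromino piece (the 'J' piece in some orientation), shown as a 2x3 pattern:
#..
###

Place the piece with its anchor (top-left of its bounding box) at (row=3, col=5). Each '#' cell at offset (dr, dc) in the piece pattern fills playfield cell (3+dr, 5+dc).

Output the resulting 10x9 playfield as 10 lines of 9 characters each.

Fill (3+0,5+0) = (3,5)
Fill (3+1,5+0) = (4,5)
Fill (3+1,5+1) = (4,6)
Fill (3+1,5+2) = (4,7)

Answer: .........
...#..#..
#...#...#
.#...###.
....####.
#..#.....
...#.....
.#....##.
.........
..##.##..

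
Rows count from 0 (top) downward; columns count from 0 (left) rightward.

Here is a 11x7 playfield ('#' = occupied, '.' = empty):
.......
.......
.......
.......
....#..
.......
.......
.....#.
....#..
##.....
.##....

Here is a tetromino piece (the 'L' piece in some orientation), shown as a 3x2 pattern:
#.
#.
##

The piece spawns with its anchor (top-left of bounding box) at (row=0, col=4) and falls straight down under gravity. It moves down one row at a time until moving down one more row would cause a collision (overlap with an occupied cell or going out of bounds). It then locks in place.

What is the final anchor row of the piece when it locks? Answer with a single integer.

Spawn at (row=0, col=4). Try each row:
  row 0: fits
  row 1: fits
  row 2: blocked -> lock at row 1

Answer: 1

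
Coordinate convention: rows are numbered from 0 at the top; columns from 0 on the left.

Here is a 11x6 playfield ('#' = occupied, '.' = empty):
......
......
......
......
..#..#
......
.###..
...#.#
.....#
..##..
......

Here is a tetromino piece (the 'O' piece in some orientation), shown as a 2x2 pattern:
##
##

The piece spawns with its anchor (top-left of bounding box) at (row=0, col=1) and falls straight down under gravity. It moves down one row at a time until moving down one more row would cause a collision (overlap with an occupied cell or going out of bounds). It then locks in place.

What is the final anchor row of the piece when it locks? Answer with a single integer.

Spawn at (row=0, col=1). Try each row:
  row 0: fits
  row 1: fits
  row 2: fits
  row 3: blocked -> lock at row 2

Answer: 2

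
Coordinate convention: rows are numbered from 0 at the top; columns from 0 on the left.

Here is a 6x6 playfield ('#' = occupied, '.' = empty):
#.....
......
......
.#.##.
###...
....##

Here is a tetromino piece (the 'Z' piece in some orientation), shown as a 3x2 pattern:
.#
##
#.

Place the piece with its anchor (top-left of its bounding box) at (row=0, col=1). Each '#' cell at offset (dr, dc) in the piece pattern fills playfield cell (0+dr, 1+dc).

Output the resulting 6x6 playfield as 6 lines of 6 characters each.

Answer: #.#...
.##...
.#....
.#.##.
###...
....##

Derivation:
Fill (0+0,1+1) = (0,2)
Fill (0+1,1+0) = (1,1)
Fill (0+1,1+1) = (1,2)
Fill (0+2,1+0) = (2,1)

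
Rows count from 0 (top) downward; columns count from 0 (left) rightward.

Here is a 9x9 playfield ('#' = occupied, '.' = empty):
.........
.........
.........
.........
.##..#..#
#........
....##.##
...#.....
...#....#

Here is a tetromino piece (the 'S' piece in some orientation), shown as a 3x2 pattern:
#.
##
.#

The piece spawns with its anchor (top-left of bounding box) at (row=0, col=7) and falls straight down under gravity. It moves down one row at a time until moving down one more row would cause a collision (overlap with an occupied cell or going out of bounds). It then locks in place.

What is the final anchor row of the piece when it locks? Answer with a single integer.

Answer: 1

Derivation:
Spawn at (row=0, col=7). Try each row:
  row 0: fits
  row 1: fits
  row 2: blocked -> lock at row 1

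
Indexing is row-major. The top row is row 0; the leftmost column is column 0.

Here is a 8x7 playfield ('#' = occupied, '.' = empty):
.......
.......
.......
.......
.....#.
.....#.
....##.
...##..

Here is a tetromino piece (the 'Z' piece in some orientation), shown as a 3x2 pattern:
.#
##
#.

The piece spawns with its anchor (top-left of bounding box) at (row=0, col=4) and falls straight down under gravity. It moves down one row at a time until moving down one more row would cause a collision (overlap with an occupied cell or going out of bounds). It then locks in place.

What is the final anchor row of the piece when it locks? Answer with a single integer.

Spawn at (row=0, col=4). Try each row:
  row 0: fits
  row 1: fits
  row 2: fits
  row 3: blocked -> lock at row 2

Answer: 2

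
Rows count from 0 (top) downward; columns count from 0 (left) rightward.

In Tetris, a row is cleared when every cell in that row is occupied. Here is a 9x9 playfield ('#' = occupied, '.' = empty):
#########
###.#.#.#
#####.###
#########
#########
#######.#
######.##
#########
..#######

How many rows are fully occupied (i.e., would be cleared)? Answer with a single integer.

Check each row:
  row 0: 0 empty cells -> FULL (clear)
  row 1: 3 empty cells -> not full
  row 2: 1 empty cell -> not full
  row 3: 0 empty cells -> FULL (clear)
  row 4: 0 empty cells -> FULL (clear)
  row 5: 1 empty cell -> not full
  row 6: 1 empty cell -> not full
  row 7: 0 empty cells -> FULL (clear)
  row 8: 2 empty cells -> not full
Total rows cleared: 4

Answer: 4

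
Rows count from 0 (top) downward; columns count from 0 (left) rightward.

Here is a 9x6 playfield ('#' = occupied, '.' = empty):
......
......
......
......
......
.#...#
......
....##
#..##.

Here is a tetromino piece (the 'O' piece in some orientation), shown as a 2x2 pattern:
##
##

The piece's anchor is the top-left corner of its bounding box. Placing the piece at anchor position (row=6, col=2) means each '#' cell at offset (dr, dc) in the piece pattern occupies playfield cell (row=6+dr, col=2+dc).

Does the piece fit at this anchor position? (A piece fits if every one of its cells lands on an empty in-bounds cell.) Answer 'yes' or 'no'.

Answer: yes

Derivation:
Check each piece cell at anchor (6, 2):
  offset (0,0) -> (6,2): empty -> OK
  offset (0,1) -> (6,3): empty -> OK
  offset (1,0) -> (7,2): empty -> OK
  offset (1,1) -> (7,3): empty -> OK
All cells valid: yes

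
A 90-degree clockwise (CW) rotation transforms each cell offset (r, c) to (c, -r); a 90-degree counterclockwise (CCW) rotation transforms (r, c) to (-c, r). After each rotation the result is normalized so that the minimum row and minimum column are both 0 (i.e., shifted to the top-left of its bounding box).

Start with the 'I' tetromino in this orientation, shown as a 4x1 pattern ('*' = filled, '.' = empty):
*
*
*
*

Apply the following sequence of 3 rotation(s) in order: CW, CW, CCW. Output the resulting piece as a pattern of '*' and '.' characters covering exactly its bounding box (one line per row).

Answer: ****

Derivation:
Start:
*
*
*
*
After rotation 1 (CW):
****
After rotation 2 (CW):
*
*
*
*
After rotation 3 (CCW):
****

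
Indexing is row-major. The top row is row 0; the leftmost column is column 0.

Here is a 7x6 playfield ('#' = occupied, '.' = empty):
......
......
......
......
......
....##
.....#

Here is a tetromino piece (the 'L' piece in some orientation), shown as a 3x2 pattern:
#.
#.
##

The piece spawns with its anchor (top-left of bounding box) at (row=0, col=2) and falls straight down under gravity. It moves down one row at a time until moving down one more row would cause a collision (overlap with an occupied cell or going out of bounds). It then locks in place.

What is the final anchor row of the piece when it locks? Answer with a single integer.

Spawn at (row=0, col=2). Try each row:
  row 0: fits
  row 1: fits
  row 2: fits
  row 3: fits
  row 4: fits
  row 5: blocked -> lock at row 4

Answer: 4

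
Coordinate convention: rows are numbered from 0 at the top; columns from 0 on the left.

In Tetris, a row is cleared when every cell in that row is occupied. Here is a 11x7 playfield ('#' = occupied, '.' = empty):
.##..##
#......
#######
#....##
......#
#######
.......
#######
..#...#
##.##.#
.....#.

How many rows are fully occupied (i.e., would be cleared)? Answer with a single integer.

Check each row:
  row 0: 3 empty cells -> not full
  row 1: 6 empty cells -> not full
  row 2: 0 empty cells -> FULL (clear)
  row 3: 4 empty cells -> not full
  row 4: 6 empty cells -> not full
  row 5: 0 empty cells -> FULL (clear)
  row 6: 7 empty cells -> not full
  row 7: 0 empty cells -> FULL (clear)
  row 8: 5 empty cells -> not full
  row 9: 2 empty cells -> not full
  row 10: 6 empty cells -> not full
Total rows cleared: 3

Answer: 3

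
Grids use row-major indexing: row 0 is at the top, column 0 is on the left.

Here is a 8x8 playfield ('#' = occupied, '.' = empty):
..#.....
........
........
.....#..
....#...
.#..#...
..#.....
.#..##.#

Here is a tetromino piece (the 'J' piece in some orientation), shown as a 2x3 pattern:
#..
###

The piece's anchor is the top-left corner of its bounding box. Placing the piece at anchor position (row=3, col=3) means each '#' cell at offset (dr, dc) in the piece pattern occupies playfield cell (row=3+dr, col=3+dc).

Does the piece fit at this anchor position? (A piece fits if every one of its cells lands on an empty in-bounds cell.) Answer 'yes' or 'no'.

Check each piece cell at anchor (3, 3):
  offset (0,0) -> (3,3): empty -> OK
  offset (1,0) -> (4,3): empty -> OK
  offset (1,1) -> (4,4): occupied ('#') -> FAIL
  offset (1,2) -> (4,5): empty -> OK
All cells valid: no

Answer: no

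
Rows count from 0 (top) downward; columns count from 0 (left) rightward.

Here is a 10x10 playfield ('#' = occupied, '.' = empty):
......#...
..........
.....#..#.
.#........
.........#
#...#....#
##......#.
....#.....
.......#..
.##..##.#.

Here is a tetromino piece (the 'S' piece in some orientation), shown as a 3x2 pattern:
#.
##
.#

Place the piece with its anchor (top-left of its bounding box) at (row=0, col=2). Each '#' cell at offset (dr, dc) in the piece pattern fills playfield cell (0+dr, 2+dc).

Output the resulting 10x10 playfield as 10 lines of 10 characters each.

Answer: ..#...#...
..##......
...#.#..#.
.#........
.........#
#...#....#
##......#.
....#.....
.......#..
.##..##.#.

Derivation:
Fill (0+0,2+0) = (0,2)
Fill (0+1,2+0) = (1,2)
Fill (0+1,2+1) = (1,3)
Fill (0+2,2+1) = (2,3)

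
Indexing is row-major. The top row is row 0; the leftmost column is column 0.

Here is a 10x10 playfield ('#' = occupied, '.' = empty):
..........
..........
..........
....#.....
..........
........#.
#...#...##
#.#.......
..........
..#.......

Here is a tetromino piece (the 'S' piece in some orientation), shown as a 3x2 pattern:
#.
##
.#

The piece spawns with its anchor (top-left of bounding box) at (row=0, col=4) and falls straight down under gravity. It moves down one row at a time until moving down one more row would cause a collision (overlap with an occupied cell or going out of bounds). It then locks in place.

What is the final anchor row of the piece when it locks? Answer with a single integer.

Answer: 1

Derivation:
Spawn at (row=0, col=4). Try each row:
  row 0: fits
  row 1: fits
  row 2: blocked -> lock at row 1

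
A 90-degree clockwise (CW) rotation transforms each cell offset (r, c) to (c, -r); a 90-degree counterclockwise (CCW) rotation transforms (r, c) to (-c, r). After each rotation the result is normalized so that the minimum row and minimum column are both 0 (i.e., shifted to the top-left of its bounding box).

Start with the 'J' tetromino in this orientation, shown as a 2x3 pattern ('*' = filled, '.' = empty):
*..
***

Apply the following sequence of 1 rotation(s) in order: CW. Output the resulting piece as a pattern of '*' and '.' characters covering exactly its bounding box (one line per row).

Start:
*..
***
After rotation 1 (CW):
**
*.
*.

Answer: **
*.
*.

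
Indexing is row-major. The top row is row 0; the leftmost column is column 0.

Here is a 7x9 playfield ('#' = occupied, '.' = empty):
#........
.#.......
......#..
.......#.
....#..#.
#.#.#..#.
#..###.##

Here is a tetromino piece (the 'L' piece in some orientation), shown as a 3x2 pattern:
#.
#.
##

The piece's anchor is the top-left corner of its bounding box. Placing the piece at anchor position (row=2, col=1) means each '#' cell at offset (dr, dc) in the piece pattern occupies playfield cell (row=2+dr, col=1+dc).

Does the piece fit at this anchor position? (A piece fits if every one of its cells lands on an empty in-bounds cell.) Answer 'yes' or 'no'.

Answer: yes

Derivation:
Check each piece cell at anchor (2, 1):
  offset (0,0) -> (2,1): empty -> OK
  offset (1,0) -> (3,1): empty -> OK
  offset (2,0) -> (4,1): empty -> OK
  offset (2,1) -> (4,2): empty -> OK
All cells valid: yes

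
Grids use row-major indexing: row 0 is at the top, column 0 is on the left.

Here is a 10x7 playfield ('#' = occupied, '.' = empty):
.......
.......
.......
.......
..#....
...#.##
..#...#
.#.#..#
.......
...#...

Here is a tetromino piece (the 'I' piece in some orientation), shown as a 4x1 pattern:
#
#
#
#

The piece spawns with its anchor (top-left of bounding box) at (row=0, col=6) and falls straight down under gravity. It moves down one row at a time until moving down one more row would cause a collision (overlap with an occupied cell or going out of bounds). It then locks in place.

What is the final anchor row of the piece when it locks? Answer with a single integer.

Answer: 1

Derivation:
Spawn at (row=0, col=6). Try each row:
  row 0: fits
  row 1: fits
  row 2: blocked -> lock at row 1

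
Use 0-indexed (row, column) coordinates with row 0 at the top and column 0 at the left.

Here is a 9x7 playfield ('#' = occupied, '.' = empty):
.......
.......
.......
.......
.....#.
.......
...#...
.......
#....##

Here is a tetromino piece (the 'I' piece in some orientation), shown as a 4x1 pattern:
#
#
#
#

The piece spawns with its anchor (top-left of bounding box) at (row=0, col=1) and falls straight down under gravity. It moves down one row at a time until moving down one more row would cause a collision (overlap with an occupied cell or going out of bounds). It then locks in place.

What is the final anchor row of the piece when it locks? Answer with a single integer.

Answer: 5

Derivation:
Spawn at (row=0, col=1). Try each row:
  row 0: fits
  row 1: fits
  row 2: fits
  row 3: fits
  row 4: fits
  row 5: fits
  row 6: blocked -> lock at row 5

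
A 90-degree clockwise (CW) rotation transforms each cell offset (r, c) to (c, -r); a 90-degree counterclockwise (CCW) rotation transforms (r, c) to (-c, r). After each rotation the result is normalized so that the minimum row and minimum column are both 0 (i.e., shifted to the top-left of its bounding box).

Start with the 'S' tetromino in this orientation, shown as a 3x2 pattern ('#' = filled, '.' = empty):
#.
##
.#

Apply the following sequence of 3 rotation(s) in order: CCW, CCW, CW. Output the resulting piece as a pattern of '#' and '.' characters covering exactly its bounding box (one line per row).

Start:
#.
##
.#
After rotation 1 (CCW):
.##
##.
After rotation 2 (CCW):
#.
##
.#
After rotation 3 (CW):
.##
##.

Answer: .##
##.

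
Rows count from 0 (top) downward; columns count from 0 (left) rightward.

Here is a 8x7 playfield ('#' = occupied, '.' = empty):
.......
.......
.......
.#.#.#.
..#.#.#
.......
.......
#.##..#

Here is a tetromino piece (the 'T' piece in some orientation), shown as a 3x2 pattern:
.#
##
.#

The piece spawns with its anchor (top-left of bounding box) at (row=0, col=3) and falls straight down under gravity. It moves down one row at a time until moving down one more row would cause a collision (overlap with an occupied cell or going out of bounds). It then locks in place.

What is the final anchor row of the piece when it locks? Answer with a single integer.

Answer: 1

Derivation:
Spawn at (row=0, col=3). Try each row:
  row 0: fits
  row 1: fits
  row 2: blocked -> lock at row 1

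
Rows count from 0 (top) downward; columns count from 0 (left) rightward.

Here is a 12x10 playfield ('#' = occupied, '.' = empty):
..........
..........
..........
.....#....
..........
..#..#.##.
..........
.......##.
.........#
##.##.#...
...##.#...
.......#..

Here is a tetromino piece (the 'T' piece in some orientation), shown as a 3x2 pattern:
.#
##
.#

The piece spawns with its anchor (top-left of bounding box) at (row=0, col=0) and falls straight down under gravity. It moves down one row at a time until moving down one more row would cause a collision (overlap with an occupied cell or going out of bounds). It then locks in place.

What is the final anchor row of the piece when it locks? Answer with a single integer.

Answer: 6

Derivation:
Spawn at (row=0, col=0). Try each row:
  row 0: fits
  row 1: fits
  row 2: fits
  row 3: fits
  row 4: fits
  row 5: fits
  row 6: fits
  row 7: blocked -> lock at row 6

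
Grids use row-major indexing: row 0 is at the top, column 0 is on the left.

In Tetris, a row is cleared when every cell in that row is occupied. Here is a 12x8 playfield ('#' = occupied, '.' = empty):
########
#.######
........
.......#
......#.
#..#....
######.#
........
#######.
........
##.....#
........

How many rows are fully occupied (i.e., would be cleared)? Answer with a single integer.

Check each row:
  row 0: 0 empty cells -> FULL (clear)
  row 1: 1 empty cell -> not full
  row 2: 8 empty cells -> not full
  row 3: 7 empty cells -> not full
  row 4: 7 empty cells -> not full
  row 5: 6 empty cells -> not full
  row 6: 1 empty cell -> not full
  row 7: 8 empty cells -> not full
  row 8: 1 empty cell -> not full
  row 9: 8 empty cells -> not full
  row 10: 5 empty cells -> not full
  row 11: 8 empty cells -> not full
Total rows cleared: 1

Answer: 1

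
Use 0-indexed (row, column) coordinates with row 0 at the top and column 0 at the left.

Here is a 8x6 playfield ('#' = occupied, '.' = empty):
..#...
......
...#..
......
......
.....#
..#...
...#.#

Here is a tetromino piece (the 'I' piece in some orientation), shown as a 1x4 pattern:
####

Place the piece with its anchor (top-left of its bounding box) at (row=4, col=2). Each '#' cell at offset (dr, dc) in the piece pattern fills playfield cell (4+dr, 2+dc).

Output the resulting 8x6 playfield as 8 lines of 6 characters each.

Answer: ..#...
......
...#..
......
..####
.....#
..#...
...#.#

Derivation:
Fill (4+0,2+0) = (4,2)
Fill (4+0,2+1) = (4,3)
Fill (4+0,2+2) = (4,4)
Fill (4+0,2+3) = (4,5)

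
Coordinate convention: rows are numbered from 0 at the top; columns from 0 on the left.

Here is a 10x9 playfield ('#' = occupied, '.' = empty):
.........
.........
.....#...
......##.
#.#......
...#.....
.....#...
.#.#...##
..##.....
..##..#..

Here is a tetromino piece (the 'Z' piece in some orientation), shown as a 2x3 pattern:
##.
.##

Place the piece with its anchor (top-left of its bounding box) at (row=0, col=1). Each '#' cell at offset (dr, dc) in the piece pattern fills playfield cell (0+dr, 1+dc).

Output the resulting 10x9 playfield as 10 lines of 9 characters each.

Fill (0+0,1+0) = (0,1)
Fill (0+0,1+1) = (0,2)
Fill (0+1,1+1) = (1,2)
Fill (0+1,1+2) = (1,3)

Answer: .##......
..##.....
.....#...
......##.
#.#......
...#.....
.....#...
.#.#...##
..##.....
..##..#..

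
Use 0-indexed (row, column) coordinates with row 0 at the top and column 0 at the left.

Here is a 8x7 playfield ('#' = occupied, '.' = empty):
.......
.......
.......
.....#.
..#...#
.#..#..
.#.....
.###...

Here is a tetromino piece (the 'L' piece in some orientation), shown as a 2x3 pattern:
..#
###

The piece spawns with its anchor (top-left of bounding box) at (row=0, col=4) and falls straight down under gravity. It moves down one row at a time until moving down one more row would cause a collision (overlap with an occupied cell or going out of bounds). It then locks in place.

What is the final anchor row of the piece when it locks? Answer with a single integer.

Answer: 1

Derivation:
Spawn at (row=0, col=4). Try each row:
  row 0: fits
  row 1: fits
  row 2: blocked -> lock at row 1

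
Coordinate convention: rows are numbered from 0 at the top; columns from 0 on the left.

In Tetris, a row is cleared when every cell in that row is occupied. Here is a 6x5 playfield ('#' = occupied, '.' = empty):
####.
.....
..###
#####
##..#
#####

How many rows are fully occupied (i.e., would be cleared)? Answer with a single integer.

Check each row:
  row 0: 1 empty cell -> not full
  row 1: 5 empty cells -> not full
  row 2: 2 empty cells -> not full
  row 3: 0 empty cells -> FULL (clear)
  row 4: 2 empty cells -> not full
  row 5: 0 empty cells -> FULL (clear)
Total rows cleared: 2

Answer: 2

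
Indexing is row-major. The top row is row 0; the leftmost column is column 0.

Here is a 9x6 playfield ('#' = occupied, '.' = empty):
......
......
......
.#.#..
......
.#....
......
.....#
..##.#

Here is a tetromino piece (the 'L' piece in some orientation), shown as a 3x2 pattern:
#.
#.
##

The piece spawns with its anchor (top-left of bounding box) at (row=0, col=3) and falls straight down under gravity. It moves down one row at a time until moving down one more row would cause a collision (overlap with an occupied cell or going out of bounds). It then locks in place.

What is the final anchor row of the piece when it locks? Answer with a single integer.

Spawn at (row=0, col=3). Try each row:
  row 0: fits
  row 1: blocked -> lock at row 0

Answer: 0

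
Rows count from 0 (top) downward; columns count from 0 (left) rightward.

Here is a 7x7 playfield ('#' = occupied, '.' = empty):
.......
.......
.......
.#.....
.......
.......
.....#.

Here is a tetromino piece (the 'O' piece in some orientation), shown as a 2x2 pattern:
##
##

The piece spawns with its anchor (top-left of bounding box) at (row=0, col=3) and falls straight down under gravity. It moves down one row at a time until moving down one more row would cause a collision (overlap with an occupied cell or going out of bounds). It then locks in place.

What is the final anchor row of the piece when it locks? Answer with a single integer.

Spawn at (row=0, col=3). Try each row:
  row 0: fits
  row 1: fits
  row 2: fits
  row 3: fits
  row 4: fits
  row 5: fits
  row 6: blocked -> lock at row 5

Answer: 5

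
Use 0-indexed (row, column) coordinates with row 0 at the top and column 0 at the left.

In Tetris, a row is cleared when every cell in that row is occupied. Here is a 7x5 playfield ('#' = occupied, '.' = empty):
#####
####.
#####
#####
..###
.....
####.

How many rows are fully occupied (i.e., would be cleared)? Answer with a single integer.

Answer: 3

Derivation:
Check each row:
  row 0: 0 empty cells -> FULL (clear)
  row 1: 1 empty cell -> not full
  row 2: 0 empty cells -> FULL (clear)
  row 3: 0 empty cells -> FULL (clear)
  row 4: 2 empty cells -> not full
  row 5: 5 empty cells -> not full
  row 6: 1 empty cell -> not full
Total rows cleared: 3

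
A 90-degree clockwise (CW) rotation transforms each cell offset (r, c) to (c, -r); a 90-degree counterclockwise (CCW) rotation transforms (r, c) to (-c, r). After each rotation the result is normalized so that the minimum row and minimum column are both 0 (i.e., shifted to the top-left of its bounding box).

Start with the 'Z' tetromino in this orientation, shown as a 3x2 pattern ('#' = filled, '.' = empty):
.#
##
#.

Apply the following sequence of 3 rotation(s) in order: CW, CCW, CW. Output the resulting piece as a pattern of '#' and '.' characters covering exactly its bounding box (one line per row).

Answer: ##.
.##

Derivation:
Start:
.#
##
#.
After rotation 1 (CW):
##.
.##
After rotation 2 (CCW):
.#
##
#.
After rotation 3 (CW):
##.
.##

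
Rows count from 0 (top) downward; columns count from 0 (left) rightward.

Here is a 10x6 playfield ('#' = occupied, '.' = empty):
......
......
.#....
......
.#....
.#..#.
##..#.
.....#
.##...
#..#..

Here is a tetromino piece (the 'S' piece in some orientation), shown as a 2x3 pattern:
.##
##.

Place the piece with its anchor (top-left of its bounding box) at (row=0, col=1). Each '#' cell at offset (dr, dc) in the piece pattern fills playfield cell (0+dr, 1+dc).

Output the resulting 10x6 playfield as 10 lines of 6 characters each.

Answer: ..##..
.##...
.#....
......
.#....
.#..#.
##..#.
.....#
.##...
#..#..

Derivation:
Fill (0+0,1+1) = (0,2)
Fill (0+0,1+2) = (0,3)
Fill (0+1,1+0) = (1,1)
Fill (0+1,1+1) = (1,2)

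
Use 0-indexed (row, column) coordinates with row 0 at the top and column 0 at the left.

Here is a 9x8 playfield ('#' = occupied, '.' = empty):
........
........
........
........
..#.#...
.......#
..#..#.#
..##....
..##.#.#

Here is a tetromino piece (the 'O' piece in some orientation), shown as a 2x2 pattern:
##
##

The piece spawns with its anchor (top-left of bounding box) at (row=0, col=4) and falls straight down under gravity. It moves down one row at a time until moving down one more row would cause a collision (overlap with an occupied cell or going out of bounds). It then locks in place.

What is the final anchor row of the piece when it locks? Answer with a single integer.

Spawn at (row=0, col=4). Try each row:
  row 0: fits
  row 1: fits
  row 2: fits
  row 3: blocked -> lock at row 2

Answer: 2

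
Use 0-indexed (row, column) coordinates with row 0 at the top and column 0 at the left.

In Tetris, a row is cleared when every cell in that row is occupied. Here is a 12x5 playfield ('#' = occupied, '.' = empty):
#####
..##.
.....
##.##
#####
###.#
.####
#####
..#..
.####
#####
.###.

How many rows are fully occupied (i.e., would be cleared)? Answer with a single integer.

Answer: 4

Derivation:
Check each row:
  row 0: 0 empty cells -> FULL (clear)
  row 1: 3 empty cells -> not full
  row 2: 5 empty cells -> not full
  row 3: 1 empty cell -> not full
  row 4: 0 empty cells -> FULL (clear)
  row 5: 1 empty cell -> not full
  row 6: 1 empty cell -> not full
  row 7: 0 empty cells -> FULL (clear)
  row 8: 4 empty cells -> not full
  row 9: 1 empty cell -> not full
  row 10: 0 empty cells -> FULL (clear)
  row 11: 2 empty cells -> not full
Total rows cleared: 4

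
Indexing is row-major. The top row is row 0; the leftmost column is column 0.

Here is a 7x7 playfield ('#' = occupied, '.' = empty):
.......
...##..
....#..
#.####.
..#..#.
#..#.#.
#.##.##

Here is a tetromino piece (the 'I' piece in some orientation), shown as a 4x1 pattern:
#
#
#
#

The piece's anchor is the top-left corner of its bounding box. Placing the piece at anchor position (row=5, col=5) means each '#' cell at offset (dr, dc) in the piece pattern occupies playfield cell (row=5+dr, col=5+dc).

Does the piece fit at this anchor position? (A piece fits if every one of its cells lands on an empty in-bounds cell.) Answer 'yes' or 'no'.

Check each piece cell at anchor (5, 5):
  offset (0,0) -> (5,5): occupied ('#') -> FAIL
  offset (1,0) -> (6,5): occupied ('#') -> FAIL
  offset (2,0) -> (7,5): out of bounds -> FAIL
  offset (3,0) -> (8,5): out of bounds -> FAIL
All cells valid: no

Answer: no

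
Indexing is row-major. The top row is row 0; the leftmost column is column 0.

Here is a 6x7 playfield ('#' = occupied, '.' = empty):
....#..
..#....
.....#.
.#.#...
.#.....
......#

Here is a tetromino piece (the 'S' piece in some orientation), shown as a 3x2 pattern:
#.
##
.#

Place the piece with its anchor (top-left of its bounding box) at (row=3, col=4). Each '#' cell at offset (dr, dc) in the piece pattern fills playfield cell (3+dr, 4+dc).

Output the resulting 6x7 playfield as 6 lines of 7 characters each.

Answer: ....#..
..#....
.....#.
.#.##..
.#..##.
.....##

Derivation:
Fill (3+0,4+0) = (3,4)
Fill (3+1,4+0) = (4,4)
Fill (3+1,4+1) = (4,5)
Fill (3+2,4+1) = (5,5)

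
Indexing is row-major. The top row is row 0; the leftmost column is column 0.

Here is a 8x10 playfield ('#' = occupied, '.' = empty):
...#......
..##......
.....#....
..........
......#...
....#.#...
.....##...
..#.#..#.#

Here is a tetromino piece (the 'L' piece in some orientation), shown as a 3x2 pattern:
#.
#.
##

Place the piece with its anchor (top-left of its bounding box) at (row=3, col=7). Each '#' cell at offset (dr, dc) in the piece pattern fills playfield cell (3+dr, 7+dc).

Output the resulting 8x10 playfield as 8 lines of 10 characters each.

Fill (3+0,7+0) = (3,7)
Fill (3+1,7+0) = (4,7)
Fill (3+2,7+0) = (5,7)
Fill (3+2,7+1) = (5,8)

Answer: ...#......
..##......
.....#....
.......#..
......##..
....#.###.
.....##...
..#.#..#.#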